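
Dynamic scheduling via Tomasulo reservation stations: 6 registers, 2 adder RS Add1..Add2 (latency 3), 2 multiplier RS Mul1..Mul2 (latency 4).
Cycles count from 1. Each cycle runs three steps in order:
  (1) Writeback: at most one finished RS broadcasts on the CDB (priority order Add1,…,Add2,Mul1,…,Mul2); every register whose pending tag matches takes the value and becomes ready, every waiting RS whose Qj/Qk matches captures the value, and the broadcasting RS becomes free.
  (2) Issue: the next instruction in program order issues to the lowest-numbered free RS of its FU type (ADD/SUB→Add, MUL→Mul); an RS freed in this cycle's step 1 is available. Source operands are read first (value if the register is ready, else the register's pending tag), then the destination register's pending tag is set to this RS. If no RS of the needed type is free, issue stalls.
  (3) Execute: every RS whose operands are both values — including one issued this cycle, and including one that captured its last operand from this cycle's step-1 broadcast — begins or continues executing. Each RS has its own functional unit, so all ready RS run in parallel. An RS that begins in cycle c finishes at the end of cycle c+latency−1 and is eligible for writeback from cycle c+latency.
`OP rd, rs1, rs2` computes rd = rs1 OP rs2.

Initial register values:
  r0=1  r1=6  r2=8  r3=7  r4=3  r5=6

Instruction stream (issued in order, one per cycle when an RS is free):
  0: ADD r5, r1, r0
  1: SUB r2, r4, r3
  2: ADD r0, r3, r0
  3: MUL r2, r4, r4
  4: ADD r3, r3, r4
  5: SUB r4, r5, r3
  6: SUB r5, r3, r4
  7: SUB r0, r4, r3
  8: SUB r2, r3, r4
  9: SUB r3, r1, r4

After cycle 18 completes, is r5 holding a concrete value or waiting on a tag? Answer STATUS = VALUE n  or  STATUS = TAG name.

c1: issue ADD r5<-Add1 | r0:1,r1:6,r2:8,r3:7,r4:3,r5:Add1
c2: issue SUB r2<-Add2 | r0:1,r1:6,r2:Add2,r3:7,r4:3,r5:Add1
c3: stall | r0:1,r1:6,r2:Add2,r3:7,r4:3,r5:Add1
c4: CDB Add1=7; issue ADD r0<-Add1 | r0:Add1,r1:6,r2:Add2,r3:7,r4:3,r5:7
c5: CDB Add2=-4; issue MUL r2<-Mul1 | r0:Add1,r1:6,r2:Mul1,r3:7,r4:3,r5:7
c6: issue ADD r3<-Add2 | r0:Add1,r1:6,r2:Mul1,r3:Add2,r4:3,r5:7
c7: CDB Add1=8; issue SUB r4<-Add1 | r0:8,r1:6,r2:Mul1,r3:Add2,r4:Add1,r5:7
c8: stall | r0:8,r1:6,r2:Mul1,r3:Add2,r4:Add1,r5:7
c9: CDB Add2=10; issue SUB r5<-Add2 | r0:8,r1:6,r2:Mul1,r3:10,r4:Add1,r5:Add2
c10: CDB Mul1=9; stall | r0:8,r1:6,r2:9,r3:10,r4:Add1,r5:Add2
c11: stall | r0:8,r1:6,r2:9,r3:10,r4:Add1,r5:Add2
c12: CDB Add1=-3; issue SUB r0<-Add1 | r0:Add1,r1:6,r2:9,r3:10,r4:-3,r5:Add2
c13: stall | r0:Add1,r1:6,r2:9,r3:10,r4:-3,r5:Add2
c14: stall | r0:Add1,r1:6,r2:9,r3:10,r4:-3,r5:Add2
c15: CDB Add1=-13; issue SUB r2<-Add1 | r0:-13,r1:6,r2:Add1,r3:10,r4:-3,r5:Add2
c16: CDB Add2=13; issue SUB r3<-Add2 | r0:-13,r1:6,r2:Add1,r3:Add2,r4:-3,r5:13
c17: - | r0:-13,r1:6,r2:Add1,r3:Add2,r4:-3,r5:13
c18: CDB Add1=13 | r0:-13,r1:6,r2:13,r3:Add2,r4:-3,r5:13

STATUS = VALUE 13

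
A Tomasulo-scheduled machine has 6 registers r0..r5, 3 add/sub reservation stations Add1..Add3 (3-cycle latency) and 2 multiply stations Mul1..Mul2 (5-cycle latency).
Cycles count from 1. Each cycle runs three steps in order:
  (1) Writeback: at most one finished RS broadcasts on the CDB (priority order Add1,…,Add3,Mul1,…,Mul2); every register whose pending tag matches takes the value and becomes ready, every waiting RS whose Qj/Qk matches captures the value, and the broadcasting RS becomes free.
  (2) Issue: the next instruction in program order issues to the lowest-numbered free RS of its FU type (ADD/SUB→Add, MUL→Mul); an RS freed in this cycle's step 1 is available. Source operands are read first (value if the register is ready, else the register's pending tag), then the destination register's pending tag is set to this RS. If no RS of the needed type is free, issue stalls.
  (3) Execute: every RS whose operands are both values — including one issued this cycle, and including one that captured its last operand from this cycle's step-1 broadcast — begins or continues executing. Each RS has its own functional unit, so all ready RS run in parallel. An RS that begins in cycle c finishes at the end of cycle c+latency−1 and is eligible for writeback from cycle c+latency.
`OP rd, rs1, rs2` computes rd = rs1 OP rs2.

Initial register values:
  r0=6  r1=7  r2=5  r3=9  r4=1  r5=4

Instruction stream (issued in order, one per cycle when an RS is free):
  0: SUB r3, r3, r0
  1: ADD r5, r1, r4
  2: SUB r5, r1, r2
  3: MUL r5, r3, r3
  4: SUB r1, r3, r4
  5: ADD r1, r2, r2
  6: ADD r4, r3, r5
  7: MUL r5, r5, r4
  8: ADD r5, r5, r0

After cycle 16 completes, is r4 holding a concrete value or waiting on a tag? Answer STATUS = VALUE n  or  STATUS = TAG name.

cycle 1: issue SUB r3<-Add1 // r0:6,r1:7,r2:5,r3:Add1,r4:1,r5:4
cycle 2: issue ADD r5<-Add2 // r0:6,r1:7,r2:5,r3:Add1,r4:1,r5:Add2
cycle 3: issue SUB r5<-Add3 // r0:6,r1:7,r2:5,r3:Add1,r4:1,r5:Add3
cycle 4: CDB Add1=3; issue MUL r5<-Mul1 // r0:6,r1:7,r2:5,r3:3,r4:1,r5:Mul1
cycle 5: CDB Add2=8; issue SUB r1<-Add1 // r0:6,r1:Add1,r2:5,r3:3,r4:1,r5:Mul1
cycle 6: CDB Add3=2; issue ADD r1<-Add2 // r0:6,r1:Add2,r2:5,r3:3,r4:1,r5:Mul1
cycle 7: issue ADD r4<-Add3 // r0:6,r1:Add2,r2:5,r3:3,r4:Add3,r5:Mul1
cycle 8: CDB Add1=2; issue MUL r5<-Mul2 // r0:6,r1:Add2,r2:5,r3:3,r4:Add3,r5:Mul2
cycle 9: CDB Add2=10; issue ADD r5<-Add1 // r0:6,r1:10,r2:5,r3:3,r4:Add3,r5:Add1
cycle 10: CDB Mul1=9 // r0:6,r1:10,r2:5,r3:3,r4:Add3,r5:Add1
cycle 11: - // r0:6,r1:10,r2:5,r3:3,r4:Add3,r5:Add1
cycle 12: - // r0:6,r1:10,r2:5,r3:3,r4:Add3,r5:Add1
cycle 13: CDB Add3=12 // r0:6,r1:10,r2:5,r3:3,r4:12,r5:Add1
cycle 14: - // r0:6,r1:10,r2:5,r3:3,r4:12,r5:Add1
cycle 15: - // r0:6,r1:10,r2:5,r3:3,r4:12,r5:Add1
cycle 16: - // r0:6,r1:10,r2:5,r3:3,r4:12,r5:Add1

STATUS = VALUE 12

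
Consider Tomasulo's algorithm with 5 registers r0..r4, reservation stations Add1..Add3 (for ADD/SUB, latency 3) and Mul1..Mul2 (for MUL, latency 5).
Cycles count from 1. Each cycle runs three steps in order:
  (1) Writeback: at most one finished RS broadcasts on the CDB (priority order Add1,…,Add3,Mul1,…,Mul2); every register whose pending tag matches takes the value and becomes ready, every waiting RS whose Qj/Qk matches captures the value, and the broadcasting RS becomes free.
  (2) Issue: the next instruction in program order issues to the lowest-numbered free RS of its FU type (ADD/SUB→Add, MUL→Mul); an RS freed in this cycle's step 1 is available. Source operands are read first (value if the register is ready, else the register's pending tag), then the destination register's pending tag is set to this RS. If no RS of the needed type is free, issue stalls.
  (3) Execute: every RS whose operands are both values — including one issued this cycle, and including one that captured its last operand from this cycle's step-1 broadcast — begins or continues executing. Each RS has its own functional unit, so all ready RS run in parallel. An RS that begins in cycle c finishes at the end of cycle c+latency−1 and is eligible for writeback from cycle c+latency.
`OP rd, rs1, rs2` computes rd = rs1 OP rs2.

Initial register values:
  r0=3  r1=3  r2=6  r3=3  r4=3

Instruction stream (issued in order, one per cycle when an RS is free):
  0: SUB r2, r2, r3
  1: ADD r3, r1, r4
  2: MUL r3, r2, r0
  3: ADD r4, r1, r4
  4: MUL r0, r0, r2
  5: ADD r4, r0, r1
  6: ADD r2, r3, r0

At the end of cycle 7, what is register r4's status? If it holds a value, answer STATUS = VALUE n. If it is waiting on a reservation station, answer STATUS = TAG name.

  c1: issue SUB r2<-Add1  regs: r0:3,r1:3,r2:Add1,r3:3,r4:3
  c2: issue ADD r3<-Add2  regs: r0:3,r1:3,r2:Add1,r3:Add2,r4:3
  c3: issue MUL r3<-Mul1  regs: r0:3,r1:3,r2:Add1,r3:Mul1,r4:3
  c4: CDB Add1=3; issue ADD r4<-Add1  regs: r0:3,r1:3,r2:3,r3:Mul1,r4:Add1
  c5: CDB Add2=6; issue MUL r0<-Mul2  regs: r0:Mul2,r1:3,r2:3,r3:Mul1,r4:Add1
  c6: issue ADD r4<-Add2  regs: r0:Mul2,r1:3,r2:3,r3:Mul1,r4:Add2
  c7: CDB Add1=6; issue ADD r2<-Add1  regs: r0:Mul2,r1:3,r2:Add1,r3:Mul1,r4:Add2

STATUS = TAG Add2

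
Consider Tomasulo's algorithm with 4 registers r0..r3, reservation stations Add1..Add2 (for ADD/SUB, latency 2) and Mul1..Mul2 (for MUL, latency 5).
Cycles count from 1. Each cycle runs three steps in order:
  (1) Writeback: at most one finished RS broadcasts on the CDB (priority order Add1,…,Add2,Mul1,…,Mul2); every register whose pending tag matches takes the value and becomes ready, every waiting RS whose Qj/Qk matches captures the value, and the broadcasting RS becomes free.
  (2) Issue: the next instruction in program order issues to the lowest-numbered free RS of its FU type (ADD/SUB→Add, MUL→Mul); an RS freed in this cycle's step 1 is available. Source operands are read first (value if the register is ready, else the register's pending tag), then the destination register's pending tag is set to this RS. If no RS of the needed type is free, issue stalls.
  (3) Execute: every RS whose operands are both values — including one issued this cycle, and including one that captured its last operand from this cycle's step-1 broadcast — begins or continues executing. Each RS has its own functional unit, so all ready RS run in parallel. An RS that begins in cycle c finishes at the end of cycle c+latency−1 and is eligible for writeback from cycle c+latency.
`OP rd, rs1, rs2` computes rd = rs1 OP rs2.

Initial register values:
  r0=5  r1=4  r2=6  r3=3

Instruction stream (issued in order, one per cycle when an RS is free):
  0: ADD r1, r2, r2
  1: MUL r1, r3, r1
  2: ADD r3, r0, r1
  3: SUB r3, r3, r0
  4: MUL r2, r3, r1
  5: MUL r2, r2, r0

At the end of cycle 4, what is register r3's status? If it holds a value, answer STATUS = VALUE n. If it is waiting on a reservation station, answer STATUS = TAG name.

cycle 1: issue ADD r1<-Add1 // r0:5,r1:Add1,r2:6,r3:3
cycle 2: issue MUL r1<-Mul1 // r0:5,r1:Mul1,r2:6,r3:3
cycle 3: CDB Add1=12; issue ADD r3<-Add1 // r0:5,r1:Mul1,r2:6,r3:Add1
cycle 4: issue SUB r3<-Add2 // r0:5,r1:Mul1,r2:6,r3:Add2

STATUS = TAG Add2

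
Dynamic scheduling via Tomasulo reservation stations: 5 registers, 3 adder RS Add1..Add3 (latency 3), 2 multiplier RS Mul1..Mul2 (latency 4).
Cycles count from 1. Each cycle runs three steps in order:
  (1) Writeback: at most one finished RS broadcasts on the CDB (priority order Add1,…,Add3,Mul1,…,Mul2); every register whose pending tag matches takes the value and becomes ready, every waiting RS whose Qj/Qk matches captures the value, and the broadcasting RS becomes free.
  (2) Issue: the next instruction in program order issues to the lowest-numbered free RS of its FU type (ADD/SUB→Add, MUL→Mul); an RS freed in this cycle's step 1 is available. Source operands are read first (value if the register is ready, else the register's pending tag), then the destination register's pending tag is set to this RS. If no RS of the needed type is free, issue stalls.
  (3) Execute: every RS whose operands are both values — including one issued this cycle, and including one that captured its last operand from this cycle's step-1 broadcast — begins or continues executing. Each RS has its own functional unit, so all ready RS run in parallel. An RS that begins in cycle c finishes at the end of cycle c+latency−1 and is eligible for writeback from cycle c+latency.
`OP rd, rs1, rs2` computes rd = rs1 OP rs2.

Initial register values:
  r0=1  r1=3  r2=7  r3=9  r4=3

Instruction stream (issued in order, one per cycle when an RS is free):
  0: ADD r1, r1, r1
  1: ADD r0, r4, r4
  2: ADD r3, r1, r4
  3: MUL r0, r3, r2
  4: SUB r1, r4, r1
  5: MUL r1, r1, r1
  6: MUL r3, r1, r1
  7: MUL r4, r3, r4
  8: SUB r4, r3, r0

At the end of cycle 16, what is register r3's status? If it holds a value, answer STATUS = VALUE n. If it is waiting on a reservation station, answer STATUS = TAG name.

c1: issue ADD r1<-Add1 | r0:1,r1:Add1,r2:7,r3:9,r4:3
c2: issue ADD r0<-Add2 | r0:Add2,r1:Add1,r2:7,r3:9,r4:3
c3: issue ADD r3<-Add3 | r0:Add2,r1:Add1,r2:7,r3:Add3,r4:3
c4: CDB Add1=6; issue MUL r0<-Mul1 | r0:Mul1,r1:6,r2:7,r3:Add3,r4:3
c5: CDB Add2=6; issue SUB r1<-Add1 | r0:Mul1,r1:Add1,r2:7,r3:Add3,r4:3
c6: issue MUL r1<-Mul2 | r0:Mul1,r1:Mul2,r2:7,r3:Add3,r4:3
c7: CDB Add3=9; stall | r0:Mul1,r1:Mul2,r2:7,r3:9,r4:3
c8: CDB Add1=-3; stall | r0:Mul1,r1:Mul2,r2:7,r3:9,r4:3
c9: stall | r0:Mul1,r1:Mul2,r2:7,r3:9,r4:3
c10: stall | r0:Mul1,r1:Mul2,r2:7,r3:9,r4:3
c11: CDB Mul1=63; issue MUL r3<-Mul1 | r0:63,r1:Mul2,r2:7,r3:Mul1,r4:3
c12: CDB Mul2=9; issue MUL r4<-Mul2 | r0:63,r1:9,r2:7,r3:Mul1,r4:Mul2
c13: issue SUB r4<-Add1 | r0:63,r1:9,r2:7,r3:Mul1,r4:Add1
c14: - | r0:63,r1:9,r2:7,r3:Mul1,r4:Add1
c15: - | r0:63,r1:9,r2:7,r3:Mul1,r4:Add1
c16: CDB Mul1=81 | r0:63,r1:9,r2:7,r3:81,r4:Add1

STATUS = VALUE 81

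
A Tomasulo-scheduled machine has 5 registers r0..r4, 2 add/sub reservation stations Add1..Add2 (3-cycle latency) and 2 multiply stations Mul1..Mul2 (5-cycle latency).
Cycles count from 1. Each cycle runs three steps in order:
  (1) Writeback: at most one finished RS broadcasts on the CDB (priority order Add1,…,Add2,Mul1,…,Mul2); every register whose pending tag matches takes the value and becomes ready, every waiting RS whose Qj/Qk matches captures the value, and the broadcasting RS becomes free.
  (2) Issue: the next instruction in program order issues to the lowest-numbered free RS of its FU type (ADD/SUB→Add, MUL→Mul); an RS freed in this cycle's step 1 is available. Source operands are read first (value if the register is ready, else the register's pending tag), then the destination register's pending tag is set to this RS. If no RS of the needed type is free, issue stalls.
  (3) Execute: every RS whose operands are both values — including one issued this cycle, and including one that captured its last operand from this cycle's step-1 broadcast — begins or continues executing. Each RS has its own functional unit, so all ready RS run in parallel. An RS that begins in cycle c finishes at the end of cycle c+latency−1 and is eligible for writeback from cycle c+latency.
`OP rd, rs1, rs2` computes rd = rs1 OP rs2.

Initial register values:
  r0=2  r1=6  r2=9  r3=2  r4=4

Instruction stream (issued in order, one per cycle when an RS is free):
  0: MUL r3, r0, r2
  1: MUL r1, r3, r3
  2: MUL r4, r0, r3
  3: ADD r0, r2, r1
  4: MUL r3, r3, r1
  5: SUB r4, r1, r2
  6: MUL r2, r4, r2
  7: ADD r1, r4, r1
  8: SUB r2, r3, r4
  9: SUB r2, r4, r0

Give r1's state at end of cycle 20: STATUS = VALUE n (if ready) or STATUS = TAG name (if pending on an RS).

STATUS = VALUE 639

cycle 1: issue MUL r3<-Mul1 // r0:2,r1:6,r2:9,r3:Mul1,r4:4
cycle 2: issue MUL r1<-Mul2 // r0:2,r1:Mul2,r2:9,r3:Mul1,r4:4
cycle 3: stall // r0:2,r1:Mul2,r2:9,r3:Mul1,r4:4
cycle 4: stall // r0:2,r1:Mul2,r2:9,r3:Mul1,r4:4
cycle 5: stall // r0:2,r1:Mul2,r2:9,r3:Mul1,r4:4
cycle 6: CDB Mul1=18; issue MUL r4<-Mul1 // r0:2,r1:Mul2,r2:9,r3:18,r4:Mul1
cycle 7: issue ADD r0<-Add1 // r0:Add1,r1:Mul2,r2:9,r3:18,r4:Mul1
cycle 8: stall // r0:Add1,r1:Mul2,r2:9,r3:18,r4:Mul1
cycle 9: stall // r0:Add1,r1:Mul2,r2:9,r3:18,r4:Mul1
cycle 10: stall // r0:Add1,r1:Mul2,r2:9,r3:18,r4:Mul1
cycle 11: CDB Mul1=36; issue MUL r3<-Mul1 // r0:Add1,r1:Mul2,r2:9,r3:Mul1,r4:36
cycle 12: CDB Mul2=324; issue SUB r4<-Add2 // r0:Add1,r1:324,r2:9,r3:Mul1,r4:Add2
cycle 13: issue MUL r2<-Mul2 // r0:Add1,r1:324,r2:Mul2,r3:Mul1,r4:Add2
cycle 14: stall // r0:Add1,r1:324,r2:Mul2,r3:Mul1,r4:Add2
cycle 15: CDB Add1=333; issue ADD r1<-Add1 // r0:333,r1:Add1,r2:Mul2,r3:Mul1,r4:Add2
cycle 16: CDB Add2=315; issue SUB r2<-Add2 // r0:333,r1:Add1,r2:Add2,r3:Mul1,r4:315
cycle 17: CDB Mul1=5832; stall // r0:333,r1:Add1,r2:Add2,r3:5832,r4:315
cycle 18: stall // r0:333,r1:Add1,r2:Add2,r3:5832,r4:315
cycle 19: CDB Add1=639; issue SUB r2<-Add1 // r0:333,r1:639,r2:Add1,r3:5832,r4:315
cycle 20: CDB Add2=5517 // r0:333,r1:639,r2:Add1,r3:5832,r4:315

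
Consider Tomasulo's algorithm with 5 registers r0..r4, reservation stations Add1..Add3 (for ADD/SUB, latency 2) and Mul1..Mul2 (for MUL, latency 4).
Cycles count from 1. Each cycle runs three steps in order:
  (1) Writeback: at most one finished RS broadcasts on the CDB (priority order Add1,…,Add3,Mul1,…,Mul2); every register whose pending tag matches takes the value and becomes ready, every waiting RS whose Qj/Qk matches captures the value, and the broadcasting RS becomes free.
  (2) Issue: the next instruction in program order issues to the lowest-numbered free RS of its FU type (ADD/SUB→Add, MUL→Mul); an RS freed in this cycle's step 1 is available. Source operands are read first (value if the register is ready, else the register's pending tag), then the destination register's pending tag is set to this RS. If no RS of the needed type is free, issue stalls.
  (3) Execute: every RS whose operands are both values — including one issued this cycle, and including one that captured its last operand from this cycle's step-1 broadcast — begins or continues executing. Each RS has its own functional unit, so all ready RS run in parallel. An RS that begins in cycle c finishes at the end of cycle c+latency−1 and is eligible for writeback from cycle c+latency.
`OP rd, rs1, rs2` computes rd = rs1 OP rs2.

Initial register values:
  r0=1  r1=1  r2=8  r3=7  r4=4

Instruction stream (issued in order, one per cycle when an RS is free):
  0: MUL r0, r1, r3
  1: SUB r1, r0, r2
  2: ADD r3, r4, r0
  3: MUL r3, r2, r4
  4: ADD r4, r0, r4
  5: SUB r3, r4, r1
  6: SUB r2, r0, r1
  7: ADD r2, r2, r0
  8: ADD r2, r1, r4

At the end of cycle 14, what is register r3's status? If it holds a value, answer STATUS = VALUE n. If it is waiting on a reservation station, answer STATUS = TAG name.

STATUS = VALUE 12

cycle 1: issue MUL r0<-Mul1 // r0:Mul1,r1:1,r2:8,r3:7,r4:4
cycle 2: issue SUB r1<-Add1 // r0:Mul1,r1:Add1,r2:8,r3:7,r4:4
cycle 3: issue ADD r3<-Add2 // r0:Mul1,r1:Add1,r2:8,r3:Add2,r4:4
cycle 4: issue MUL r3<-Mul2 // r0:Mul1,r1:Add1,r2:8,r3:Mul2,r4:4
cycle 5: CDB Mul1=7; issue ADD r4<-Add3 // r0:7,r1:Add1,r2:8,r3:Mul2,r4:Add3
cycle 6: stall // r0:7,r1:Add1,r2:8,r3:Mul2,r4:Add3
cycle 7: CDB Add1=-1; issue SUB r3<-Add1 // r0:7,r1:-1,r2:8,r3:Add1,r4:Add3
cycle 8: CDB Add2=11; issue SUB r2<-Add2 // r0:7,r1:-1,r2:Add2,r3:Add1,r4:Add3
cycle 9: CDB Add3=11; issue ADD r2<-Add3 // r0:7,r1:-1,r2:Add3,r3:Add1,r4:11
cycle 10: CDB Add2=8; issue ADD r2<-Add2 // r0:7,r1:-1,r2:Add2,r3:Add1,r4:11
cycle 11: CDB Add1=12 // r0:7,r1:-1,r2:Add2,r3:12,r4:11
cycle 12: CDB Add2=10 // r0:7,r1:-1,r2:10,r3:12,r4:11
cycle 13: CDB Add3=15 // r0:7,r1:-1,r2:10,r3:12,r4:11
cycle 14: CDB Mul2=32 // r0:7,r1:-1,r2:10,r3:12,r4:11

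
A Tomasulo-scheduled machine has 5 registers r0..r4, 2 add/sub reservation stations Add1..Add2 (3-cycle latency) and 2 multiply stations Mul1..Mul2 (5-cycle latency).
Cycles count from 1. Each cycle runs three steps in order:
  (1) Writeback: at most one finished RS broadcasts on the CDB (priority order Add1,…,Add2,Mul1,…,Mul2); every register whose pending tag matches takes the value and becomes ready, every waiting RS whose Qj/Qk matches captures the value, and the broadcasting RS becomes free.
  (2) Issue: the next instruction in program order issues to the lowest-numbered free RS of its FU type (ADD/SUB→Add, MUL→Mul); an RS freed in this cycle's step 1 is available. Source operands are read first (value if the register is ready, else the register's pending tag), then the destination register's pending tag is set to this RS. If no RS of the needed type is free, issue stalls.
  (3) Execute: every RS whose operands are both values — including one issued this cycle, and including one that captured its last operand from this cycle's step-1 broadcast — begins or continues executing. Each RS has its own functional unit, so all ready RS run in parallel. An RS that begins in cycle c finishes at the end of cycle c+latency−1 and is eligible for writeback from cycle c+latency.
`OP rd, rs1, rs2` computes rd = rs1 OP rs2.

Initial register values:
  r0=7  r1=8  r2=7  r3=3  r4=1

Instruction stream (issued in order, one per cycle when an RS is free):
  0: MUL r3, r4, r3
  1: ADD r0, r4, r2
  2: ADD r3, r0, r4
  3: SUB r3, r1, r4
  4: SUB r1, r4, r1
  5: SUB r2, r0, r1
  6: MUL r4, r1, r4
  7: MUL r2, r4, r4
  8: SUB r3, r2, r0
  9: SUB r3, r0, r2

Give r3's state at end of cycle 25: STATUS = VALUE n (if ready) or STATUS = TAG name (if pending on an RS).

STATUS = VALUE -41

cycle 1: issue MUL r3<-Mul1 // r0:7,r1:8,r2:7,r3:Mul1,r4:1
cycle 2: issue ADD r0<-Add1 // r0:Add1,r1:8,r2:7,r3:Mul1,r4:1
cycle 3: issue ADD r3<-Add2 // r0:Add1,r1:8,r2:7,r3:Add2,r4:1
cycle 4: stall // r0:Add1,r1:8,r2:7,r3:Add2,r4:1
cycle 5: CDB Add1=8; issue SUB r3<-Add1 // r0:8,r1:8,r2:7,r3:Add1,r4:1
cycle 6: CDB Mul1=3; stall // r0:8,r1:8,r2:7,r3:Add1,r4:1
cycle 7: stall // r0:8,r1:8,r2:7,r3:Add1,r4:1
cycle 8: CDB Add1=7; issue SUB r1<-Add1 // r0:8,r1:Add1,r2:7,r3:7,r4:1
cycle 9: CDB Add2=9; issue SUB r2<-Add2 // r0:8,r1:Add1,r2:Add2,r3:7,r4:1
cycle 10: issue MUL r4<-Mul1 // r0:8,r1:Add1,r2:Add2,r3:7,r4:Mul1
cycle 11: CDB Add1=-7; issue MUL r2<-Mul2 // r0:8,r1:-7,r2:Mul2,r3:7,r4:Mul1
cycle 12: issue SUB r3<-Add1 // r0:8,r1:-7,r2:Mul2,r3:Add1,r4:Mul1
cycle 13: stall // r0:8,r1:-7,r2:Mul2,r3:Add1,r4:Mul1
cycle 14: CDB Add2=15; issue SUB r3<-Add2 // r0:8,r1:-7,r2:Mul2,r3:Add2,r4:Mul1
cycle 15: - // r0:8,r1:-7,r2:Mul2,r3:Add2,r4:Mul1
cycle 16: CDB Mul1=-7 // r0:8,r1:-7,r2:Mul2,r3:Add2,r4:-7
cycle 17: - // r0:8,r1:-7,r2:Mul2,r3:Add2,r4:-7
cycle 18: - // r0:8,r1:-7,r2:Mul2,r3:Add2,r4:-7
cycle 19: - // r0:8,r1:-7,r2:Mul2,r3:Add2,r4:-7
cycle 20: - // r0:8,r1:-7,r2:Mul2,r3:Add2,r4:-7
cycle 21: CDB Mul2=49 // r0:8,r1:-7,r2:49,r3:Add2,r4:-7
cycle 22: - // r0:8,r1:-7,r2:49,r3:Add2,r4:-7
cycle 23: - // r0:8,r1:-7,r2:49,r3:Add2,r4:-7
cycle 24: CDB Add1=41 // r0:8,r1:-7,r2:49,r3:Add2,r4:-7
cycle 25: CDB Add2=-41 // r0:8,r1:-7,r2:49,r3:-41,r4:-7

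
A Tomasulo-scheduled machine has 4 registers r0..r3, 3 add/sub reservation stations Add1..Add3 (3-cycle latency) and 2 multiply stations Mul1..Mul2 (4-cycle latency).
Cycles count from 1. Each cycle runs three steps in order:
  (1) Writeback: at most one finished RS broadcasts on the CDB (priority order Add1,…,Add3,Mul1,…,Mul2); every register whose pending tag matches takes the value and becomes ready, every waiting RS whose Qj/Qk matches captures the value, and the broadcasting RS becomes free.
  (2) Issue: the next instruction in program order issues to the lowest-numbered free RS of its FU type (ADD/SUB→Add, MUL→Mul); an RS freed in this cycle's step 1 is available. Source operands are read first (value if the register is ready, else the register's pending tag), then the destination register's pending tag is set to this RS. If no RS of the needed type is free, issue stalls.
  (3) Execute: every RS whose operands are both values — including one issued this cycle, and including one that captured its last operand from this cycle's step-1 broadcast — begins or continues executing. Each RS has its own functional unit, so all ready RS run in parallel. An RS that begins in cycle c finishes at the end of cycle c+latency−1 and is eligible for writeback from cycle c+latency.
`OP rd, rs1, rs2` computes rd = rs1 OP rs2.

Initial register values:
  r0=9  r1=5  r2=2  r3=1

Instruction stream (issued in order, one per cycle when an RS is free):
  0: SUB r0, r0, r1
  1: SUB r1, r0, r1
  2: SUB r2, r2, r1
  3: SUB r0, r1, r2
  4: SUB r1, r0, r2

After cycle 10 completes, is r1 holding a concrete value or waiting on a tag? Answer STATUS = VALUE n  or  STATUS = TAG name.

STATUS = TAG Add2

c1: issue SUB r0<-Add1 | r0:Add1,r1:5,r2:2,r3:1
c2: issue SUB r1<-Add2 | r0:Add1,r1:Add2,r2:2,r3:1
c3: issue SUB r2<-Add3 | r0:Add1,r1:Add2,r2:Add3,r3:1
c4: CDB Add1=4; issue SUB r0<-Add1 | r0:Add1,r1:Add2,r2:Add3,r3:1
c5: stall | r0:Add1,r1:Add2,r2:Add3,r3:1
c6: stall | r0:Add1,r1:Add2,r2:Add3,r3:1
c7: CDB Add2=-1; issue SUB r1<-Add2 | r0:Add1,r1:Add2,r2:Add3,r3:1
c8: - | r0:Add1,r1:Add2,r2:Add3,r3:1
c9: - | r0:Add1,r1:Add2,r2:Add3,r3:1
c10: CDB Add3=3 | r0:Add1,r1:Add2,r2:3,r3:1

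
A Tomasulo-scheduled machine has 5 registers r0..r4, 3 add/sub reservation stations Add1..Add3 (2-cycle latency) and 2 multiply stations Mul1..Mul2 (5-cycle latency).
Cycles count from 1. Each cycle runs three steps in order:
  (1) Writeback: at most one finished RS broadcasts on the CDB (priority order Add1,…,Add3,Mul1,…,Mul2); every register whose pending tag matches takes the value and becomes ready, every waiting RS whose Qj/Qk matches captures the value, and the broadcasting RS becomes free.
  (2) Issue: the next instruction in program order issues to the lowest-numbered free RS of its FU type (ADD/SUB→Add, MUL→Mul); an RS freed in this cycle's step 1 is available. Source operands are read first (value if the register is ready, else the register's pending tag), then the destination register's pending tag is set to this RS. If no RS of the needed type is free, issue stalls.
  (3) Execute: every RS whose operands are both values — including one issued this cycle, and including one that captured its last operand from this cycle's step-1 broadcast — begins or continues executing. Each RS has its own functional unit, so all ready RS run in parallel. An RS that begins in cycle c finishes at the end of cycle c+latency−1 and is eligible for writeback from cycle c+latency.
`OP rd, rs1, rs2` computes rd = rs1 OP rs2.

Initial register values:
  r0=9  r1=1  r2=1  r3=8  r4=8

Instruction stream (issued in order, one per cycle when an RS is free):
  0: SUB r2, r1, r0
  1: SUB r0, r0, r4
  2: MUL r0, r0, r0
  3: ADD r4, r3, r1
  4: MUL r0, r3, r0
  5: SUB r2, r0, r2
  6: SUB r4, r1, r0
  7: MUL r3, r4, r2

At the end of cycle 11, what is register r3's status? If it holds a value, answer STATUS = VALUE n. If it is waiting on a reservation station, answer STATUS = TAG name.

STATUS = TAG Mul1

c1: issue SUB r2<-Add1 | r0:9,r1:1,r2:Add1,r3:8,r4:8
c2: issue SUB r0<-Add2 | r0:Add2,r1:1,r2:Add1,r3:8,r4:8
c3: CDB Add1=-8; issue MUL r0<-Mul1 | r0:Mul1,r1:1,r2:-8,r3:8,r4:8
c4: CDB Add2=1; issue ADD r4<-Add1 | r0:Mul1,r1:1,r2:-8,r3:8,r4:Add1
c5: issue MUL r0<-Mul2 | r0:Mul2,r1:1,r2:-8,r3:8,r4:Add1
c6: CDB Add1=9; issue SUB r2<-Add1 | r0:Mul2,r1:1,r2:Add1,r3:8,r4:9
c7: issue SUB r4<-Add2 | r0:Mul2,r1:1,r2:Add1,r3:8,r4:Add2
c8: stall | r0:Mul2,r1:1,r2:Add1,r3:8,r4:Add2
c9: CDB Mul1=1; issue MUL r3<-Mul1 | r0:Mul2,r1:1,r2:Add1,r3:Mul1,r4:Add2
c10: - | r0:Mul2,r1:1,r2:Add1,r3:Mul1,r4:Add2
c11: - | r0:Mul2,r1:1,r2:Add1,r3:Mul1,r4:Add2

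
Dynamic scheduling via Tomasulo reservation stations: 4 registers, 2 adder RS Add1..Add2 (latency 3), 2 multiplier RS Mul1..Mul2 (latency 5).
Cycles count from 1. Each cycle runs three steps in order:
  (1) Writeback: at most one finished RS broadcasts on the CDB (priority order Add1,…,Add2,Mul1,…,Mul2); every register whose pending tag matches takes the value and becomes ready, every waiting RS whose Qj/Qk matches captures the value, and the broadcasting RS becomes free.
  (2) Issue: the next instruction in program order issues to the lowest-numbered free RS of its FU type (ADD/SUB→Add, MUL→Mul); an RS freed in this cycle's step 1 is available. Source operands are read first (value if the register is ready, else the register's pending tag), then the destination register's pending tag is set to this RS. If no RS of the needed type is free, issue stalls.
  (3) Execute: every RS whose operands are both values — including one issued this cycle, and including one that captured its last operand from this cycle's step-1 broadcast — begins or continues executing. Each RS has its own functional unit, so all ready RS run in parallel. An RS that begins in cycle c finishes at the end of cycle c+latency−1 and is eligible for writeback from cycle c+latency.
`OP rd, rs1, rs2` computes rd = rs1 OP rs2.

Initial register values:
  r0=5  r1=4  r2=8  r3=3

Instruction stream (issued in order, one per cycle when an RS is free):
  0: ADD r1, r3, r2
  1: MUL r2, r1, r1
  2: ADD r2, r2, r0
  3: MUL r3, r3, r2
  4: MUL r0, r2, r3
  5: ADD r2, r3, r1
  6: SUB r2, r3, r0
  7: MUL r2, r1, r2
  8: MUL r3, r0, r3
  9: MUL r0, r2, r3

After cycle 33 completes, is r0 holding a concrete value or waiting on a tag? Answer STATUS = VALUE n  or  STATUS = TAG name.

STATUS = TAG Mul1

cycle 1: issue ADD r1<-Add1 // r0:5,r1:Add1,r2:8,r3:3
cycle 2: issue MUL r2<-Mul1 // r0:5,r1:Add1,r2:Mul1,r3:3
cycle 3: issue ADD r2<-Add2 // r0:5,r1:Add1,r2:Add2,r3:3
cycle 4: CDB Add1=11; issue MUL r3<-Mul2 // r0:5,r1:11,r2:Add2,r3:Mul2
cycle 5: stall // r0:5,r1:11,r2:Add2,r3:Mul2
cycle 6: stall // r0:5,r1:11,r2:Add2,r3:Mul2
cycle 7: stall // r0:5,r1:11,r2:Add2,r3:Mul2
cycle 8: stall // r0:5,r1:11,r2:Add2,r3:Mul2
cycle 9: CDB Mul1=121; issue MUL r0<-Mul1 // r0:Mul1,r1:11,r2:Add2,r3:Mul2
cycle 10: issue ADD r2<-Add1 // r0:Mul1,r1:11,r2:Add1,r3:Mul2
cycle 11: stall // r0:Mul1,r1:11,r2:Add1,r3:Mul2
cycle 12: CDB Add2=126; issue SUB r2<-Add2 // r0:Mul1,r1:11,r2:Add2,r3:Mul2
cycle 13: stall // r0:Mul1,r1:11,r2:Add2,r3:Mul2
cycle 14: stall // r0:Mul1,r1:11,r2:Add2,r3:Mul2
cycle 15: stall // r0:Mul1,r1:11,r2:Add2,r3:Mul2
cycle 16: stall // r0:Mul1,r1:11,r2:Add2,r3:Mul2
cycle 17: CDB Mul2=378; issue MUL r2<-Mul2 // r0:Mul1,r1:11,r2:Mul2,r3:378
cycle 18: stall // r0:Mul1,r1:11,r2:Mul2,r3:378
cycle 19: stall // r0:Mul1,r1:11,r2:Mul2,r3:378
cycle 20: CDB Add1=389; stall // r0:Mul1,r1:11,r2:Mul2,r3:378
cycle 21: stall // r0:Mul1,r1:11,r2:Mul2,r3:378
cycle 22: CDB Mul1=47628; issue MUL r3<-Mul1 // r0:47628,r1:11,r2:Mul2,r3:Mul1
cycle 23: stall // r0:47628,r1:11,r2:Mul2,r3:Mul1
cycle 24: stall // r0:47628,r1:11,r2:Mul2,r3:Mul1
cycle 25: CDB Add2=-47250; stall // r0:47628,r1:11,r2:Mul2,r3:Mul1
cycle 26: stall // r0:47628,r1:11,r2:Mul2,r3:Mul1
cycle 27: CDB Mul1=18003384; issue MUL r0<-Mul1 // r0:Mul1,r1:11,r2:Mul2,r3:18003384
cycle 28: - // r0:Mul1,r1:11,r2:Mul2,r3:18003384
cycle 29: - // r0:Mul1,r1:11,r2:Mul2,r3:18003384
cycle 30: CDB Mul2=-519750 // r0:Mul1,r1:11,r2:-519750,r3:18003384
cycle 31: - // r0:Mul1,r1:11,r2:-519750,r3:18003384
cycle 32: - // r0:Mul1,r1:11,r2:-519750,r3:18003384
cycle 33: - // r0:Mul1,r1:11,r2:-519750,r3:18003384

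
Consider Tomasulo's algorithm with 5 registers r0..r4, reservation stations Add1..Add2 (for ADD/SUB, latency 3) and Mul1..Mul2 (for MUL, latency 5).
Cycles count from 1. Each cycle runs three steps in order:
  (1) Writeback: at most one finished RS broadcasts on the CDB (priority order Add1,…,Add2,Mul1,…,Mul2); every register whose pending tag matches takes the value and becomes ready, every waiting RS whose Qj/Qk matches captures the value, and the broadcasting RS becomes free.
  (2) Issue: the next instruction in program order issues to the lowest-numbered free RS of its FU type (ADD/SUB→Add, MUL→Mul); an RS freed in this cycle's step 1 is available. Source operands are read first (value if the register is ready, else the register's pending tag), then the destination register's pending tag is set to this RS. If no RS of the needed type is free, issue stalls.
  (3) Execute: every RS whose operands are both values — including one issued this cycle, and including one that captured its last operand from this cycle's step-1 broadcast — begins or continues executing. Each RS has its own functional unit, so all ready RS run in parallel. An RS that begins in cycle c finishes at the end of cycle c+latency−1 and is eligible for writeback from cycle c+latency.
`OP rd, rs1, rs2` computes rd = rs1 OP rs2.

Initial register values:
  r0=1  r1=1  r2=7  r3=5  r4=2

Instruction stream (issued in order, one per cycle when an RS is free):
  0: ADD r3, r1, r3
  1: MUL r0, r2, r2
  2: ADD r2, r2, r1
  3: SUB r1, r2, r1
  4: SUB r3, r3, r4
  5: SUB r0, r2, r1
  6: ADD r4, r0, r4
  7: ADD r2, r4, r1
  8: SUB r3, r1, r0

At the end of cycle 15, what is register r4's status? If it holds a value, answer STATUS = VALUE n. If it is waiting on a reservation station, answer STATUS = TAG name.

STATUS = VALUE 3

c1: issue ADD r3<-Add1 | r0:1,r1:1,r2:7,r3:Add1,r4:2
c2: issue MUL r0<-Mul1 | r0:Mul1,r1:1,r2:7,r3:Add1,r4:2
c3: issue ADD r2<-Add2 | r0:Mul1,r1:1,r2:Add2,r3:Add1,r4:2
c4: CDB Add1=6; issue SUB r1<-Add1 | r0:Mul1,r1:Add1,r2:Add2,r3:6,r4:2
c5: stall | r0:Mul1,r1:Add1,r2:Add2,r3:6,r4:2
c6: CDB Add2=8; issue SUB r3<-Add2 | r0:Mul1,r1:Add1,r2:8,r3:Add2,r4:2
c7: CDB Mul1=49; stall | r0:49,r1:Add1,r2:8,r3:Add2,r4:2
c8: stall | r0:49,r1:Add1,r2:8,r3:Add2,r4:2
c9: CDB Add1=7; issue SUB r0<-Add1 | r0:Add1,r1:7,r2:8,r3:Add2,r4:2
c10: CDB Add2=4; issue ADD r4<-Add2 | r0:Add1,r1:7,r2:8,r3:4,r4:Add2
c11: stall | r0:Add1,r1:7,r2:8,r3:4,r4:Add2
c12: CDB Add1=1; issue ADD r2<-Add1 | r0:1,r1:7,r2:Add1,r3:4,r4:Add2
c13: stall | r0:1,r1:7,r2:Add1,r3:4,r4:Add2
c14: stall | r0:1,r1:7,r2:Add1,r3:4,r4:Add2
c15: CDB Add2=3; issue SUB r3<-Add2 | r0:1,r1:7,r2:Add1,r3:Add2,r4:3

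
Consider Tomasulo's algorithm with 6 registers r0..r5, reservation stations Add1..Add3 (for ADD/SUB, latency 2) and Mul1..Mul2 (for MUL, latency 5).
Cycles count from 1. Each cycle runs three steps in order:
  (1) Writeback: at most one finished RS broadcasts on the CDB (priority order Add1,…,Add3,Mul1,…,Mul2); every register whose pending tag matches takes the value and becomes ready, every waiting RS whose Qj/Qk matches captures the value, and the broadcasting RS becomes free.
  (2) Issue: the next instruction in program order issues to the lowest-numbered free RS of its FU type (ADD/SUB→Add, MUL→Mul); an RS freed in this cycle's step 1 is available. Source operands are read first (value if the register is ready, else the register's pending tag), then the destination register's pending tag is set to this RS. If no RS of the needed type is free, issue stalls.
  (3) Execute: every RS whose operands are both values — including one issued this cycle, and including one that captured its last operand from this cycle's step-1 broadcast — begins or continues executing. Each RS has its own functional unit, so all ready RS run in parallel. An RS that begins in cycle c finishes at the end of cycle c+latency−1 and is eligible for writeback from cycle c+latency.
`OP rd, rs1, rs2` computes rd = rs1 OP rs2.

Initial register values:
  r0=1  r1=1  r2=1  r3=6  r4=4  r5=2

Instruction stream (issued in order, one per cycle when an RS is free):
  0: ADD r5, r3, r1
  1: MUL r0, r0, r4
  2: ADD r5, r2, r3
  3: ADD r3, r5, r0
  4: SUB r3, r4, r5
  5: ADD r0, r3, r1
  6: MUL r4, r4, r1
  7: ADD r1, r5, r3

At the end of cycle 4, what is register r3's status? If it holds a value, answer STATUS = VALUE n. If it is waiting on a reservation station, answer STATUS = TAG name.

c1: issue ADD r5<-Add1 | r0:1,r1:1,r2:1,r3:6,r4:4,r5:Add1
c2: issue MUL r0<-Mul1 | r0:Mul1,r1:1,r2:1,r3:6,r4:4,r5:Add1
c3: CDB Add1=7; issue ADD r5<-Add1 | r0:Mul1,r1:1,r2:1,r3:6,r4:4,r5:Add1
c4: issue ADD r3<-Add2 | r0:Mul1,r1:1,r2:1,r3:Add2,r4:4,r5:Add1

STATUS = TAG Add2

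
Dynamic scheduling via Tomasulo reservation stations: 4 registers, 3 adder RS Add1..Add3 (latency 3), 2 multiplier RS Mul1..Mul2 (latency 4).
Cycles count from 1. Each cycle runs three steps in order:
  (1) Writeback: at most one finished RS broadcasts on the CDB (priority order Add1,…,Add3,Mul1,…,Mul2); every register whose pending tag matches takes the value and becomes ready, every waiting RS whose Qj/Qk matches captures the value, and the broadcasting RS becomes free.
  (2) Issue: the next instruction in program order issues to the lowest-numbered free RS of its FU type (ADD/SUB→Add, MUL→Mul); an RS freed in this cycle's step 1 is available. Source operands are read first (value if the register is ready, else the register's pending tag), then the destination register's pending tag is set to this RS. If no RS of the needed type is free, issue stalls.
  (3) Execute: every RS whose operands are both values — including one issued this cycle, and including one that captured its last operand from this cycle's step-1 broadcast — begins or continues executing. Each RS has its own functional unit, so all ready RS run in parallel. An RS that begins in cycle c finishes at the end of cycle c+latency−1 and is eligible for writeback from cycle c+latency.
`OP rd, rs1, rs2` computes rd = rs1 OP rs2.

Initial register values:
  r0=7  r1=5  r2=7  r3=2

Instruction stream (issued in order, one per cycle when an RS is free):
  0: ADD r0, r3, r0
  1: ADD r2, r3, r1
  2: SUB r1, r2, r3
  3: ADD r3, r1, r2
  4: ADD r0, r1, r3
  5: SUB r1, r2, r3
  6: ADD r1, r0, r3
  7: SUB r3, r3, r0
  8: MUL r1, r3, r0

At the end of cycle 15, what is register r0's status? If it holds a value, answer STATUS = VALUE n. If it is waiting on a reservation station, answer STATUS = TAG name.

STATUS = VALUE 17

c1: issue ADD r0<-Add1 | r0:Add1,r1:5,r2:7,r3:2
c2: issue ADD r2<-Add2 | r0:Add1,r1:5,r2:Add2,r3:2
c3: issue SUB r1<-Add3 | r0:Add1,r1:Add3,r2:Add2,r3:2
c4: CDB Add1=9; issue ADD r3<-Add1 | r0:9,r1:Add3,r2:Add2,r3:Add1
c5: CDB Add2=7; issue ADD r0<-Add2 | r0:Add2,r1:Add3,r2:7,r3:Add1
c6: stall | r0:Add2,r1:Add3,r2:7,r3:Add1
c7: stall | r0:Add2,r1:Add3,r2:7,r3:Add1
c8: CDB Add3=5; issue SUB r1<-Add3 | r0:Add2,r1:Add3,r2:7,r3:Add1
c9: stall | r0:Add2,r1:Add3,r2:7,r3:Add1
c10: stall | r0:Add2,r1:Add3,r2:7,r3:Add1
c11: CDB Add1=12; issue ADD r1<-Add1 | r0:Add2,r1:Add1,r2:7,r3:12
c12: stall | r0:Add2,r1:Add1,r2:7,r3:12
c13: stall | r0:Add2,r1:Add1,r2:7,r3:12
c14: CDB Add2=17; issue SUB r3<-Add2 | r0:17,r1:Add1,r2:7,r3:Add2
c15: CDB Add3=-5; issue MUL r1<-Mul1 | r0:17,r1:Mul1,r2:7,r3:Add2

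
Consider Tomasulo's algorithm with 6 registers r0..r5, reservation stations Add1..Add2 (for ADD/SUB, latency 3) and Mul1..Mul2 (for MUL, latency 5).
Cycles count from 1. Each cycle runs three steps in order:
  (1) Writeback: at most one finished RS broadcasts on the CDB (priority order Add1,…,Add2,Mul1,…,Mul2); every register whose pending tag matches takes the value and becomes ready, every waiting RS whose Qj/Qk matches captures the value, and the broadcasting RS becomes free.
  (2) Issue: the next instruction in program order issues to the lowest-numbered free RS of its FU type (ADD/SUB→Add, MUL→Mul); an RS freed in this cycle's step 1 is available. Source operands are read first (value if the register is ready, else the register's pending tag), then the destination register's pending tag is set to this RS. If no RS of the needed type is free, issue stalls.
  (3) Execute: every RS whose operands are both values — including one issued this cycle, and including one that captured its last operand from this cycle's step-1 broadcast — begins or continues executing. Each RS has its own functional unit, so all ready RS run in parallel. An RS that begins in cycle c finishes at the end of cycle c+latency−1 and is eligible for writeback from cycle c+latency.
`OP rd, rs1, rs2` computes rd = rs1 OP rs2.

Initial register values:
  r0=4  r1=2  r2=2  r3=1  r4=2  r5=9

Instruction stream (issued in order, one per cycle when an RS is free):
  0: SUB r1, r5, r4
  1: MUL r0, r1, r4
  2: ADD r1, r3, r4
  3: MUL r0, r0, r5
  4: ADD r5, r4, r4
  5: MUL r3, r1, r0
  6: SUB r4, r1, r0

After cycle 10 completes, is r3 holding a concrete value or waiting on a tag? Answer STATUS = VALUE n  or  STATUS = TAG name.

STATUS = TAG Mul1

c1: issue SUB r1<-Add1 | r0:4,r1:Add1,r2:2,r3:1,r4:2,r5:9
c2: issue MUL r0<-Mul1 | r0:Mul1,r1:Add1,r2:2,r3:1,r4:2,r5:9
c3: issue ADD r1<-Add2 | r0:Mul1,r1:Add2,r2:2,r3:1,r4:2,r5:9
c4: CDB Add1=7; issue MUL r0<-Mul2 | r0:Mul2,r1:Add2,r2:2,r3:1,r4:2,r5:9
c5: issue ADD r5<-Add1 | r0:Mul2,r1:Add2,r2:2,r3:1,r4:2,r5:Add1
c6: CDB Add2=3; stall | r0:Mul2,r1:3,r2:2,r3:1,r4:2,r5:Add1
c7: stall | r0:Mul2,r1:3,r2:2,r3:1,r4:2,r5:Add1
c8: CDB Add1=4; stall | r0:Mul2,r1:3,r2:2,r3:1,r4:2,r5:4
c9: CDB Mul1=14; issue MUL r3<-Mul1 | r0:Mul2,r1:3,r2:2,r3:Mul1,r4:2,r5:4
c10: issue SUB r4<-Add1 | r0:Mul2,r1:3,r2:2,r3:Mul1,r4:Add1,r5:4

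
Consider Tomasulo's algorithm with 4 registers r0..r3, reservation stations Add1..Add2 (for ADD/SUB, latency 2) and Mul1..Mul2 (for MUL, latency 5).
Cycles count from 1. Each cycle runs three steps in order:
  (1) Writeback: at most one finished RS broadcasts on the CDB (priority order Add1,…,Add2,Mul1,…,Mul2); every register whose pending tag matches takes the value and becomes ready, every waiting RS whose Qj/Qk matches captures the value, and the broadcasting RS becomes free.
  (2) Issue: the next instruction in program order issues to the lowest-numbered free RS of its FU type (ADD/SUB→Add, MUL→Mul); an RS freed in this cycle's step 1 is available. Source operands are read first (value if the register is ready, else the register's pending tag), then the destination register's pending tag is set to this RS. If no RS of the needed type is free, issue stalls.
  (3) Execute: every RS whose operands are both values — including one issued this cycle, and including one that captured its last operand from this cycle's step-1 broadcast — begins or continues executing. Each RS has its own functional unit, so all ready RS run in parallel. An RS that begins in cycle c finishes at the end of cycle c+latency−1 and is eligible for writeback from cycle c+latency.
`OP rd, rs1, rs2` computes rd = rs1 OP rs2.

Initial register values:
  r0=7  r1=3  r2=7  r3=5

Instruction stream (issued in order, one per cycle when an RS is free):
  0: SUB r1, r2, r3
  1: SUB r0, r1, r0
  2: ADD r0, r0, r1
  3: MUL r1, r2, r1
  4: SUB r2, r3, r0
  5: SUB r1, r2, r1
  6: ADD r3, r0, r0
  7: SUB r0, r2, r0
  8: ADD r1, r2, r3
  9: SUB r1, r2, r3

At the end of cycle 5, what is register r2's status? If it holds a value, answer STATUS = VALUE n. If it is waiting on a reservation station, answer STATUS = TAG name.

STATUS = TAG Add2

  c1: issue SUB r1<-Add1  regs: r0:7,r1:Add1,r2:7,r3:5
  c2: issue SUB r0<-Add2  regs: r0:Add2,r1:Add1,r2:7,r3:5
  c3: CDB Add1=2; issue ADD r0<-Add1  regs: r0:Add1,r1:2,r2:7,r3:5
  c4: issue MUL r1<-Mul1  regs: r0:Add1,r1:Mul1,r2:7,r3:5
  c5: CDB Add2=-5; issue SUB r2<-Add2  regs: r0:Add1,r1:Mul1,r2:Add2,r3:5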